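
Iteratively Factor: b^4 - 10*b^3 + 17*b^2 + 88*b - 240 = (b - 4)*(b^3 - 6*b^2 - 7*b + 60) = (b - 4)^2*(b^2 - 2*b - 15) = (b - 4)^2*(b + 3)*(b - 5)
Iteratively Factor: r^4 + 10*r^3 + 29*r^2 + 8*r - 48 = (r + 4)*(r^3 + 6*r^2 + 5*r - 12) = (r + 3)*(r + 4)*(r^2 + 3*r - 4) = (r - 1)*(r + 3)*(r + 4)*(r + 4)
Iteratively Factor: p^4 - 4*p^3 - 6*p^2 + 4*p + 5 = (p + 1)*(p^3 - 5*p^2 - p + 5) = (p - 5)*(p + 1)*(p^2 - 1) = (p - 5)*(p + 1)^2*(p - 1)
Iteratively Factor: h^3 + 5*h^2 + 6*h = (h)*(h^2 + 5*h + 6) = h*(h + 3)*(h + 2)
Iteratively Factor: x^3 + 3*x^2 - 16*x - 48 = (x - 4)*(x^2 + 7*x + 12) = (x - 4)*(x + 3)*(x + 4)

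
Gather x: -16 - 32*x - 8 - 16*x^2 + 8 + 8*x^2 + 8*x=-8*x^2 - 24*x - 16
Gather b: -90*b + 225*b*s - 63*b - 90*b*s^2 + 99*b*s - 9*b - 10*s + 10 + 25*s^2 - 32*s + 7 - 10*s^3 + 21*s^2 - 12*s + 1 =b*(-90*s^2 + 324*s - 162) - 10*s^3 + 46*s^2 - 54*s + 18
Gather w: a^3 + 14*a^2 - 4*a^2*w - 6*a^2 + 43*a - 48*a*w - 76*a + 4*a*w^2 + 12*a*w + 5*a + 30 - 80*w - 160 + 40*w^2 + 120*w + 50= a^3 + 8*a^2 - 28*a + w^2*(4*a + 40) + w*(-4*a^2 - 36*a + 40) - 80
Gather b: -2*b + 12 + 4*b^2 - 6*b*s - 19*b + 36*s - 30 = 4*b^2 + b*(-6*s - 21) + 36*s - 18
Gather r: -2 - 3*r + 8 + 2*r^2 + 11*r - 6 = 2*r^2 + 8*r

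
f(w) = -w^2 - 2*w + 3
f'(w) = -2*w - 2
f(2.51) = -8.32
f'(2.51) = -7.02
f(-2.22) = 2.51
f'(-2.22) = 2.44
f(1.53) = -2.40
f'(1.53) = -5.06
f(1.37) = -1.62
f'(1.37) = -4.74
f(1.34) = -1.48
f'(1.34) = -4.68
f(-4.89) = -11.13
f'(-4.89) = 7.78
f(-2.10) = 2.79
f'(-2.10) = 2.20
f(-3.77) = -3.67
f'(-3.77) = 5.54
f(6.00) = -45.00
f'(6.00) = -14.00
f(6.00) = -45.00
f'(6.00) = -14.00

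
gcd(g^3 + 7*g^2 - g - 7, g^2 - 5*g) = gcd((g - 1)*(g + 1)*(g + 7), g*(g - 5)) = 1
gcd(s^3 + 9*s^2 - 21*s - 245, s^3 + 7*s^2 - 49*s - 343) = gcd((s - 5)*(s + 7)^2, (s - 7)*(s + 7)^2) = s^2 + 14*s + 49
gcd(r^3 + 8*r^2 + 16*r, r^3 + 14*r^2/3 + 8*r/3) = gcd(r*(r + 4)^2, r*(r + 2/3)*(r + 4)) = r^2 + 4*r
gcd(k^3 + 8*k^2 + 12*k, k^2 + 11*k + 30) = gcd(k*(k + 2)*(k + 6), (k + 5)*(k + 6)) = k + 6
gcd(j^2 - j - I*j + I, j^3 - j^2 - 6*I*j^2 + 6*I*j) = j - 1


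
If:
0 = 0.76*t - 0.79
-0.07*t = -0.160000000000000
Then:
No Solution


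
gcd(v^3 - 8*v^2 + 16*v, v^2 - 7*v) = v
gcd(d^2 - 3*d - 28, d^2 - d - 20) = d + 4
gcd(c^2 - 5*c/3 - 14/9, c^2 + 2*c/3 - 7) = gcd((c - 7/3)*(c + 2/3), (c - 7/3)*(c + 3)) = c - 7/3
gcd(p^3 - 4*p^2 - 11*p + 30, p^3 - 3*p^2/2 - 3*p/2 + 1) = p - 2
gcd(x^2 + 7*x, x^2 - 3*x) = x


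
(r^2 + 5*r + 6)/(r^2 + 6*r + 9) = (r + 2)/(r + 3)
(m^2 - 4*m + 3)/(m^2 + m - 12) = (m - 1)/(m + 4)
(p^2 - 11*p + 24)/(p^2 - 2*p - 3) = (p - 8)/(p + 1)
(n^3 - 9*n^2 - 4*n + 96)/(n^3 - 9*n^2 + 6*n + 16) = (n^2 - n - 12)/(n^2 - n - 2)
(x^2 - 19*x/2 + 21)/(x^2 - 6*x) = (x - 7/2)/x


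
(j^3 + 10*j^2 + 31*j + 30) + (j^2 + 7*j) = j^3 + 11*j^2 + 38*j + 30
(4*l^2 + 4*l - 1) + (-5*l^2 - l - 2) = -l^2 + 3*l - 3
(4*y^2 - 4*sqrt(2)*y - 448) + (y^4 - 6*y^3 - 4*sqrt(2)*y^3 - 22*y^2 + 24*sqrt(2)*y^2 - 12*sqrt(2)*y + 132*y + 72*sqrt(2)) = y^4 - 6*y^3 - 4*sqrt(2)*y^3 - 18*y^2 + 24*sqrt(2)*y^2 - 16*sqrt(2)*y + 132*y - 448 + 72*sqrt(2)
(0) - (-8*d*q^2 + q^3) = 8*d*q^2 - q^3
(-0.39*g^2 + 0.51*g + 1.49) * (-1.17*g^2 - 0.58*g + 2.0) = 0.4563*g^4 - 0.3705*g^3 - 2.8191*g^2 + 0.1558*g + 2.98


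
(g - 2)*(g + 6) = g^2 + 4*g - 12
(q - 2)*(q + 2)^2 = q^3 + 2*q^2 - 4*q - 8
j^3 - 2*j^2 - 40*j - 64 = (j - 8)*(j + 2)*(j + 4)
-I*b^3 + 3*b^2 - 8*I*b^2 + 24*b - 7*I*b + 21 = (b + 7)*(b + 3*I)*(-I*b - I)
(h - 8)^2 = h^2 - 16*h + 64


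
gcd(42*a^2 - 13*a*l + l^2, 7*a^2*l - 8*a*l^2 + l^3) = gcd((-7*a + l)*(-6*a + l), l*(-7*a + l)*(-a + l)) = 7*a - l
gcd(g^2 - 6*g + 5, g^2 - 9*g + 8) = g - 1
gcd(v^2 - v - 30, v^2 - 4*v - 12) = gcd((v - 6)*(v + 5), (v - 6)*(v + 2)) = v - 6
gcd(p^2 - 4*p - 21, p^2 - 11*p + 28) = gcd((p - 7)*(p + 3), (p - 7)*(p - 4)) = p - 7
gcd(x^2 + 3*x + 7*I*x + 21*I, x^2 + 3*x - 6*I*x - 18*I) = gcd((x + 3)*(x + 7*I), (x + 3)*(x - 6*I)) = x + 3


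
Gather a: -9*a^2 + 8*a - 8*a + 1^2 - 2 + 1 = -9*a^2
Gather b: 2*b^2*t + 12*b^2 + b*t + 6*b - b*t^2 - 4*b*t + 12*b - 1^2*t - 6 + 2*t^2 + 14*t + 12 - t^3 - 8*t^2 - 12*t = b^2*(2*t + 12) + b*(-t^2 - 3*t + 18) - t^3 - 6*t^2 + t + 6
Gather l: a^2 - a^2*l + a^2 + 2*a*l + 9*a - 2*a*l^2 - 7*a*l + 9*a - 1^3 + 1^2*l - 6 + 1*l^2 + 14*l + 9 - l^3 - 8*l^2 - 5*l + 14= 2*a^2 + 18*a - l^3 + l^2*(-2*a - 7) + l*(-a^2 - 5*a + 10) + 16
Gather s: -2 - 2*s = -2*s - 2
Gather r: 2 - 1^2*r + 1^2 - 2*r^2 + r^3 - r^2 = r^3 - 3*r^2 - r + 3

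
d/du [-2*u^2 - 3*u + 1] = -4*u - 3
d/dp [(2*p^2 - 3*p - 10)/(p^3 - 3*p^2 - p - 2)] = (-2*p^4 + 6*p^3 + 19*p^2 - 68*p - 4)/(p^6 - 6*p^5 + 7*p^4 + 2*p^3 + 13*p^2 + 4*p + 4)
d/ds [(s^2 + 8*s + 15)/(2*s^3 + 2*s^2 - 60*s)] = (-s^4 - 16*s^3 - 83*s^2 - 30*s + 450)/(2*s^2*(s^4 + 2*s^3 - 59*s^2 - 60*s + 900))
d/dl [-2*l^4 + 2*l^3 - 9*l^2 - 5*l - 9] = -8*l^3 + 6*l^2 - 18*l - 5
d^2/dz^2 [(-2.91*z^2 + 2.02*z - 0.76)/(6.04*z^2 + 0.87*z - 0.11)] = (177.9686*z^3 - 177.95652*z^2 - 15.90936*z - 1.84417)/(220.348864*z^6 + 95.216976*z^5 + 1.6761*z^4 - 2.809665*z^3 - 0.030525*z^2 + 0.031581*z - 0.001331)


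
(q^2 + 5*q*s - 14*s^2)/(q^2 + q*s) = (q^2 + 5*q*s - 14*s^2)/(q*(q + s))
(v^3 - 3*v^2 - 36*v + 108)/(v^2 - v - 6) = (v^2 - 36)/(v + 2)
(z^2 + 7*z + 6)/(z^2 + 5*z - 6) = (z + 1)/(z - 1)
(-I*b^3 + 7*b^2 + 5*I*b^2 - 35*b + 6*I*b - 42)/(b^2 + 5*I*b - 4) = (-I*b^3 + b^2*(7 + 5*I) + b*(-35 + 6*I) - 42)/(b^2 + 5*I*b - 4)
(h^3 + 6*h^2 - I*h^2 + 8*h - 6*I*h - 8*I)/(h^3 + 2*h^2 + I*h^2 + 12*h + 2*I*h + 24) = (h^2 + h*(4 - I) - 4*I)/(h^2 + I*h + 12)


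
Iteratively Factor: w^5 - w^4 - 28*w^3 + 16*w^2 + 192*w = (w + 3)*(w^4 - 4*w^3 - 16*w^2 + 64*w) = (w - 4)*(w + 3)*(w^3 - 16*w) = (w - 4)^2*(w + 3)*(w^2 + 4*w) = w*(w - 4)^2*(w + 3)*(w + 4)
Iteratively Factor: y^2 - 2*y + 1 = (y - 1)*(y - 1)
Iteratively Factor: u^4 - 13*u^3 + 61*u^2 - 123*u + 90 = (u - 2)*(u^3 - 11*u^2 + 39*u - 45) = (u - 3)*(u - 2)*(u^2 - 8*u + 15) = (u - 5)*(u - 3)*(u - 2)*(u - 3)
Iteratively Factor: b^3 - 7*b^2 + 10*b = (b)*(b^2 - 7*b + 10) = b*(b - 2)*(b - 5)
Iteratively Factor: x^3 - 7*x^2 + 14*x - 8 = (x - 1)*(x^2 - 6*x + 8) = (x - 2)*(x - 1)*(x - 4)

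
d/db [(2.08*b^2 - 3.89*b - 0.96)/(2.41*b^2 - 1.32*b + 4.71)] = (6.6293*b^2 + 24.2208*b - 19.5891)/(5.8081*b^4 - 6.3624*b^3 + 24.4446*b^2 - 12.4344*b + 22.1841)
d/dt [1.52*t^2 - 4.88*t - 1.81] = 3.04*t - 4.88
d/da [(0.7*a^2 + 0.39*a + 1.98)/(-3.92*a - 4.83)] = (-2.744*a^2 - 6.762*a + 5.8779)/(15.3664*a^2 + 37.8672*a + 23.3289)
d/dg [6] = 0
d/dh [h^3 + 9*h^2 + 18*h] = 3*h^2 + 18*h + 18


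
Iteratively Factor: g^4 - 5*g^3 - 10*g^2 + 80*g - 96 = (g - 2)*(g^3 - 3*g^2 - 16*g + 48) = (g - 3)*(g - 2)*(g^2 - 16) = (g - 3)*(g - 2)*(g + 4)*(g - 4)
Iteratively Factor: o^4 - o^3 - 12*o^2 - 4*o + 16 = (o + 2)*(o^3 - 3*o^2 - 6*o + 8) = (o - 1)*(o + 2)*(o^2 - 2*o - 8) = (o - 4)*(o - 1)*(o + 2)*(o + 2)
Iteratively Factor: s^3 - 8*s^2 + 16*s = (s)*(s^2 - 8*s + 16) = s*(s - 4)*(s - 4)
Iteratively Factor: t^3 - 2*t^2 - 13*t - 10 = (t + 1)*(t^2 - 3*t - 10) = (t + 1)*(t + 2)*(t - 5)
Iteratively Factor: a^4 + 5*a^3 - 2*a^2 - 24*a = (a + 4)*(a^3 + a^2 - 6*a) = (a + 3)*(a + 4)*(a^2 - 2*a) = (a - 2)*(a + 3)*(a + 4)*(a)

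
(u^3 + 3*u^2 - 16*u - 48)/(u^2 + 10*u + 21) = (u^2 - 16)/(u + 7)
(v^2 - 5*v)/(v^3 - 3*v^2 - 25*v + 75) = v/(v^2 + 2*v - 15)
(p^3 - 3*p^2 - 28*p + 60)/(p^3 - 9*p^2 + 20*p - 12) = (p + 5)/(p - 1)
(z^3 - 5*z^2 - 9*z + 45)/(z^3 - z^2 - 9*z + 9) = (z - 5)/(z - 1)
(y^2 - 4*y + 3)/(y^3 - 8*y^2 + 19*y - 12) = 1/(y - 4)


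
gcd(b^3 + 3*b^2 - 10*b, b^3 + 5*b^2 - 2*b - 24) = b - 2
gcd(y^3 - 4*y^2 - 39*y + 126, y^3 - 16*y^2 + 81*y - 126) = y^2 - 10*y + 21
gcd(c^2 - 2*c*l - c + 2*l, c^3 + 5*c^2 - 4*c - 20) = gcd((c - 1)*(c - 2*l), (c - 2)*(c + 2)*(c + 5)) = 1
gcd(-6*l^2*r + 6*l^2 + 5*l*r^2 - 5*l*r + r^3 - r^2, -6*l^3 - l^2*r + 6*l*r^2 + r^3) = -6*l^2 + 5*l*r + r^2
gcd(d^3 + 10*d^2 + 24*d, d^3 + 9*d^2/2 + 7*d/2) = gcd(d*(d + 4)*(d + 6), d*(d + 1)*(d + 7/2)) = d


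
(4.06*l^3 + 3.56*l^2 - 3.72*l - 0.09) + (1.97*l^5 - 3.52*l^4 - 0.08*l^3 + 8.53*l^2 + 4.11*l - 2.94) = 1.97*l^5 - 3.52*l^4 + 3.98*l^3 + 12.09*l^2 + 0.39*l - 3.03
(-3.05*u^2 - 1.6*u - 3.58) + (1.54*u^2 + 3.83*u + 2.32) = -1.51*u^2 + 2.23*u - 1.26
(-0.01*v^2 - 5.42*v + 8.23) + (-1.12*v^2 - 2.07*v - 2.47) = -1.13*v^2 - 7.49*v + 5.76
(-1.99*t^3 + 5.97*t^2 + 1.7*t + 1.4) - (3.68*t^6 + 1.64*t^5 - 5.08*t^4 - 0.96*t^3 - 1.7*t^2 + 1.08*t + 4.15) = -3.68*t^6 - 1.64*t^5 + 5.08*t^4 - 1.03*t^3 + 7.67*t^2 + 0.62*t - 2.75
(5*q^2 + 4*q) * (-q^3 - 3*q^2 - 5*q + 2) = -5*q^5 - 19*q^4 - 37*q^3 - 10*q^2 + 8*q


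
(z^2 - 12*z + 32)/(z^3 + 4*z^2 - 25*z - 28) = (z - 8)/(z^2 + 8*z + 7)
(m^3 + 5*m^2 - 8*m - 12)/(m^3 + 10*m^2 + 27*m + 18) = (m - 2)/(m + 3)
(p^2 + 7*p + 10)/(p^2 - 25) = (p + 2)/(p - 5)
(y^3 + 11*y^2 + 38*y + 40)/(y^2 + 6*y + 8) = y + 5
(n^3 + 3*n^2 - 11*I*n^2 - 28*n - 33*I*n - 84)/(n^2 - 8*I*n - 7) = (n^2 + n*(3 - 4*I) - 12*I)/(n - I)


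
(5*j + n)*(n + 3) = 5*j*n + 15*j + n^2 + 3*n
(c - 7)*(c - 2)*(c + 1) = c^3 - 8*c^2 + 5*c + 14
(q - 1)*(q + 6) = q^2 + 5*q - 6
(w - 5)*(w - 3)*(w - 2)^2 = w^4 - 12*w^3 + 51*w^2 - 92*w + 60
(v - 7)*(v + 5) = v^2 - 2*v - 35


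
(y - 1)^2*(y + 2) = y^3 - 3*y + 2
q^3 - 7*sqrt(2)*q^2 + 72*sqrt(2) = (q - 6*sqrt(2))*(q - 3*sqrt(2))*(q + 2*sqrt(2))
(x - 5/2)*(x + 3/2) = x^2 - x - 15/4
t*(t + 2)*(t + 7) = t^3 + 9*t^2 + 14*t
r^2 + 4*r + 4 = (r + 2)^2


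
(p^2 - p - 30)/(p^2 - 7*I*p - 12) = (-p^2 + p + 30)/(-p^2 + 7*I*p + 12)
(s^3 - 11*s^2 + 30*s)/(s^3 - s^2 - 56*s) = (-s^2 + 11*s - 30)/(-s^2 + s + 56)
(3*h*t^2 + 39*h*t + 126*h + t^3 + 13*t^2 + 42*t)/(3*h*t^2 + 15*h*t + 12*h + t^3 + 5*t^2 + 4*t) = (t^2 + 13*t + 42)/(t^2 + 5*t + 4)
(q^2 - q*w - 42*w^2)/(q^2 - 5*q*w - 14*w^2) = (q + 6*w)/(q + 2*w)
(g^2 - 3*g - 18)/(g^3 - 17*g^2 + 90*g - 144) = (g + 3)/(g^2 - 11*g + 24)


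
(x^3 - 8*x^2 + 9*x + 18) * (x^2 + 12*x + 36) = x^5 + 4*x^4 - 51*x^3 - 162*x^2 + 540*x + 648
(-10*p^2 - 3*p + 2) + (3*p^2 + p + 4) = -7*p^2 - 2*p + 6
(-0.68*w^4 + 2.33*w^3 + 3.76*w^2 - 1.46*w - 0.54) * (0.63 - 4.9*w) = 3.332*w^5 - 11.8454*w^4 - 16.9561*w^3 + 9.5228*w^2 + 1.7262*w - 0.3402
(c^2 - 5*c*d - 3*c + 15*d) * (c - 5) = c^3 - 5*c^2*d - 8*c^2 + 40*c*d + 15*c - 75*d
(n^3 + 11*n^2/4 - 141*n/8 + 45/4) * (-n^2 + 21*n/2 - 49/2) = -n^5 + 31*n^4/4 + 22*n^3 - 4219*n^2/16 + 8799*n/16 - 2205/8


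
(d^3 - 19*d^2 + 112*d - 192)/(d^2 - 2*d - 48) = (d^2 - 11*d + 24)/(d + 6)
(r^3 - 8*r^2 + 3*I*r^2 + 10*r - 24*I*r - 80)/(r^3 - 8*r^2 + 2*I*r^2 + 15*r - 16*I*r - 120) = (r - 2*I)/(r - 3*I)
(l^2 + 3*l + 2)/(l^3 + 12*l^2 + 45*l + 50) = (l + 1)/(l^2 + 10*l + 25)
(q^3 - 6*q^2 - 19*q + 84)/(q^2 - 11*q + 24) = (q^2 - 3*q - 28)/(q - 8)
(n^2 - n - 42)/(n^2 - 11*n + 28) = (n + 6)/(n - 4)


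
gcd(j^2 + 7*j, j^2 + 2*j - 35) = j + 7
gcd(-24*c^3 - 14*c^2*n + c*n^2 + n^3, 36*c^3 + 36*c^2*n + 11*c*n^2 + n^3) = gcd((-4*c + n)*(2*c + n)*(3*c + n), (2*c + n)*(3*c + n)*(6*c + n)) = 6*c^2 + 5*c*n + n^2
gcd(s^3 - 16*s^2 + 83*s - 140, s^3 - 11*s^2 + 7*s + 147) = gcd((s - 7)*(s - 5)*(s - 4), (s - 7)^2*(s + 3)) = s - 7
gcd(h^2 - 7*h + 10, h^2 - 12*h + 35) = h - 5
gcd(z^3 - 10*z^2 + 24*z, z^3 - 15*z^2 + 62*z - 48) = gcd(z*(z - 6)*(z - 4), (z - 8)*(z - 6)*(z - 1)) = z - 6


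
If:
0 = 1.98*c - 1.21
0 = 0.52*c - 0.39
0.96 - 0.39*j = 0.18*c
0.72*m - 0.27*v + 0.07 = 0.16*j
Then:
No Solution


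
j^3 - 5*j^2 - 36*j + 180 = (j - 6)*(j - 5)*(j + 6)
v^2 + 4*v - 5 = (v - 1)*(v + 5)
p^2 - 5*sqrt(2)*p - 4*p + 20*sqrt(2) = (p - 4)*(p - 5*sqrt(2))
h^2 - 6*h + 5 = (h - 5)*(h - 1)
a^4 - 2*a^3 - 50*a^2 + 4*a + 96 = (a - 8)*(a + 6)*(a - sqrt(2))*(a + sqrt(2))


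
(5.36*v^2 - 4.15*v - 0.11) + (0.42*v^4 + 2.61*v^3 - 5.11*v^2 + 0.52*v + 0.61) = 0.42*v^4 + 2.61*v^3 + 0.25*v^2 - 3.63*v + 0.5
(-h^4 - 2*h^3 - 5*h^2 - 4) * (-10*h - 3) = 10*h^5 + 23*h^4 + 56*h^3 + 15*h^2 + 40*h + 12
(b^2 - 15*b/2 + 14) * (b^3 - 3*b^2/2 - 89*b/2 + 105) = b^5 - 9*b^4 - 77*b^3/4 + 1671*b^2/4 - 2821*b/2 + 1470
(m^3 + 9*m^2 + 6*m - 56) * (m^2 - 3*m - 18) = m^5 + 6*m^4 - 39*m^3 - 236*m^2 + 60*m + 1008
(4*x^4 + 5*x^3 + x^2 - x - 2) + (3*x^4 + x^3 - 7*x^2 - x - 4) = 7*x^4 + 6*x^3 - 6*x^2 - 2*x - 6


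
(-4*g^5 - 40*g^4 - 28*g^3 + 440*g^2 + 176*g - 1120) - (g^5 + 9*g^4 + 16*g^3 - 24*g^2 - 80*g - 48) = -5*g^5 - 49*g^4 - 44*g^3 + 464*g^2 + 256*g - 1072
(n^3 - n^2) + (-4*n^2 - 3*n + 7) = n^3 - 5*n^2 - 3*n + 7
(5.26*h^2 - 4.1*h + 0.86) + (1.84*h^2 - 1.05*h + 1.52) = 7.1*h^2 - 5.15*h + 2.38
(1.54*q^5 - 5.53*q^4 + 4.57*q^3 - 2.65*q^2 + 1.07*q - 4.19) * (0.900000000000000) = 1.386*q^5 - 4.977*q^4 + 4.113*q^3 - 2.385*q^2 + 0.963*q - 3.771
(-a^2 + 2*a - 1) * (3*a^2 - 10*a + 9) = -3*a^4 + 16*a^3 - 32*a^2 + 28*a - 9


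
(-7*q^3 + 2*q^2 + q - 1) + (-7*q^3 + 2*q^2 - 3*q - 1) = -14*q^3 + 4*q^2 - 2*q - 2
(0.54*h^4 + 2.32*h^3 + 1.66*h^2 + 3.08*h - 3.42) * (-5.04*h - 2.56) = -2.7216*h^5 - 13.0752*h^4 - 14.3056*h^3 - 19.7728*h^2 + 9.352*h + 8.7552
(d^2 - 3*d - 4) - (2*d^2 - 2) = -d^2 - 3*d - 2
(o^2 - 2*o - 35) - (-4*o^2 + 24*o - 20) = 5*o^2 - 26*o - 15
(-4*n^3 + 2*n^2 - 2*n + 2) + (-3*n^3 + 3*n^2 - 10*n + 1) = -7*n^3 + 5*n^2 - 12*n + 3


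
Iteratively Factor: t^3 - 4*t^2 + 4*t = (t - 2)*(t^2 - 2*t) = (t - 2)^2*(t)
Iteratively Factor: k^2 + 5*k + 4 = (k + 1)*(k + 4)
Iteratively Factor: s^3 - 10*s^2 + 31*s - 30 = (s - 3)*(s^2 - 7*s + 10) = (s - 3)*(s - 2)*(s - 5)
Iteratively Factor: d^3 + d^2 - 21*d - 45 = (d - 5)*(d^2 + 6*d + 9) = (d - 5)*(d + 3)*(d + 3)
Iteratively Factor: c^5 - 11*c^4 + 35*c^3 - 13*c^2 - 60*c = (c - 4)*(c^4 - 7*c^3 + 7*c^2 + 15*c) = c*(c - 4)*(c^3 - 7*c^2 + 7*c + 15) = c*(c - 4)*(c + 1)*(c^2 - 8*c + 15) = c*(c - 5)*(c - 4)*(c + 1)*(c - 3)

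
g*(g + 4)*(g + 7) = g^3 + 11*g^2 + 28*g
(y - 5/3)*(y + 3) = y^2 + 4*y/3 - 5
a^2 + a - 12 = (a - 3)*(a + 4)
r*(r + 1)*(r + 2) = r^3 + 3*r^2 + 2*r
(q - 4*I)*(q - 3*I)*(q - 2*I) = q^3 - 9*I*q^2 - 26*q + 24*I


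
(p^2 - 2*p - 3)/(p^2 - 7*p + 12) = (p + 1)/(p - 4)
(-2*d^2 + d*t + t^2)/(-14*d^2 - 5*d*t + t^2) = (-d + t)/(-7*d + t)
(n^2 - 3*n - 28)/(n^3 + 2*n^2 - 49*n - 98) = (n + 4)/(n^2 + 9*n + 14)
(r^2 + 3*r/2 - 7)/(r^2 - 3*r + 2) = (r + 7/2)/(r - 1)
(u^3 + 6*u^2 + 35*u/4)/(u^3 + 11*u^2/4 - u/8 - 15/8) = 2*u*(2*u + 7)/(4*u^2 + u - 3)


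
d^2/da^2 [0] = 0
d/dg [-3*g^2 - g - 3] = -6*g - 1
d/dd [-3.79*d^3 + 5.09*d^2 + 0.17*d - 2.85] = -11.37*d^2 + 10.18*d + 0.17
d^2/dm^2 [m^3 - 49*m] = 6*m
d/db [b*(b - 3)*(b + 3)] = 3*b^2 - 9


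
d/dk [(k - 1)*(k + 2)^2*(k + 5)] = 4*k^3 + 24*k^2 + 30*k - 4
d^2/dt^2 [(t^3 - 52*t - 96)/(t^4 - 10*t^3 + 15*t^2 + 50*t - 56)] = 2*(t^6 - 6*t^5 - 333*t^4 + 5062*t^3 - 27696*t^2 + 65376*t - 58280)/(t^9 - 36*t^8 + 549*t^7 - 4620*t^6 + 23427*t^5 - 73404*t^4 + 140295*t^3 - 155988*t^2 + 91728*t - 21952)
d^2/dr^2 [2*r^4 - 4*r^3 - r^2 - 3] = 24*r^2 - 24*r - 2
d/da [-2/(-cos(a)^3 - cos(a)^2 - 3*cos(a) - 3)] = 2*(3*cos(a)^2 + 2*cos(a) + 3)*sin(a)/(cos(a)^3 + cos(a)^2 + 3*cos(a) + 3)^2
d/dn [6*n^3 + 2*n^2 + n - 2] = 18*n^2 + 4*n + 1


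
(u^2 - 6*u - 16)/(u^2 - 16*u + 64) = (u + 2)/(u - 8)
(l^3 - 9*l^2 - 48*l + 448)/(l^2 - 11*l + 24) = (l^2 - l - 56)/(l - 3)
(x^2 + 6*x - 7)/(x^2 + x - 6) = (x^2 + 6*x - 7)/(x^2 + x - 6)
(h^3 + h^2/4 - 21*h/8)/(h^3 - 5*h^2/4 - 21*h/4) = (h - 3/2)/(h - 3)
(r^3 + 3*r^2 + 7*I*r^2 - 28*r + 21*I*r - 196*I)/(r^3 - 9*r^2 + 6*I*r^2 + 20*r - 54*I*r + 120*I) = (r^2 + 7*r*(1 + I) + 49*I)/(r^2 + r*(-5 + 6*I) - 30*I)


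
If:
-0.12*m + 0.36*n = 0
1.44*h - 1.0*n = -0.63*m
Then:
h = -0.618055555555556*n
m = 3.0*n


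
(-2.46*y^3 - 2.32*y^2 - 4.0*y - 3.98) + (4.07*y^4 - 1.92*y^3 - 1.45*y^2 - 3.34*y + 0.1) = 4.07*y^4 - 4.38*y^3 - 3.77*y^2 - 7.34*y - 3.88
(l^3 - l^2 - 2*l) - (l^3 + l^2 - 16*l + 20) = -2*l^2 + 14*l - 20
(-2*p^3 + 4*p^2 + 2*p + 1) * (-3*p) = 6*p^4 - 12*p^3 - 6*p^2 - 3*p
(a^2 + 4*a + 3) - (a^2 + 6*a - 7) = 10 - 2*a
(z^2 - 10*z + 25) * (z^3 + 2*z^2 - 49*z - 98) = z^5 - 8*z^4 - 44*z^3 + 442*z^2 - 245*z - 2450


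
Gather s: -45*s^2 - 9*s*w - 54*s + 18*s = -45*s^2 + s*(-9*w - 36)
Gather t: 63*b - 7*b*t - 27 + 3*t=63*b + t*(3 - 7*b) - 27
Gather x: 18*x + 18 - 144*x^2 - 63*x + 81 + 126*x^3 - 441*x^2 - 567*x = 126*x^3 - 585*x^2 - 612*x + 99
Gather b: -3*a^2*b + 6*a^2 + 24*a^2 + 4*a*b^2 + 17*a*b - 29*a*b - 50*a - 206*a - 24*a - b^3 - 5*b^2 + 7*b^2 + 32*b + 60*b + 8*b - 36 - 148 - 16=30*a^2 - 280*a - b^3 + b^2*(4*a + 2) + b*(-3*a^2 - 12*a + 100) - 200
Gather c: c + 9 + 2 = c + 11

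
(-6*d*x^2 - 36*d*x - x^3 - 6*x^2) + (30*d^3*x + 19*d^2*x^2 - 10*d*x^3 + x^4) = 30*d^3*x + 19*d^2*x^2 - 10*d*x^3 - 6*d*x^2 - 36*d*x + x^4 - x^3 - 6*x^2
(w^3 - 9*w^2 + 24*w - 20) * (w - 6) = w^4 - 15*w^3 + 78*w^2 - 164*w + 120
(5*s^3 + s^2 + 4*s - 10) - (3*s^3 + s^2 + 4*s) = 2*s^3 - 10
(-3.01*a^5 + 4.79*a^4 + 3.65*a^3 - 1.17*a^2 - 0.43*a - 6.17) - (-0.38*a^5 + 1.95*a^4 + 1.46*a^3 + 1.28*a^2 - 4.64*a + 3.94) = -2.63*a^5 + 2.84*a^4 + 2.19*a^3 - 2.45*a^2 + 4.21*a - 10.11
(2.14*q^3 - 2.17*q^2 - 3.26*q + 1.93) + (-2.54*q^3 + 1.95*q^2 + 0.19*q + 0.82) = -0.4*q^3 - 0.22*q^2 - 3.07*q + 2.75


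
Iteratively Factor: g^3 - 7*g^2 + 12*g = (g - 4)*(g^2 - 3*g) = g*(g - 4)*(g - 3)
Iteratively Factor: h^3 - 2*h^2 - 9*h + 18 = (h - 3)*(h^2 + h - 6) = (h - 3)*(h - 2)*(h + 3)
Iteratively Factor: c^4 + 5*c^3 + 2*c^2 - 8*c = (c + 2)*(c^3 + 3*c^2 - 4*c) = (c + 2)*(c + 4)*(c^2 - c) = (c - 1)*(c + 2)*(c + 4)*(c)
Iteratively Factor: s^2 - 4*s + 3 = (s - 3)*(s - 1)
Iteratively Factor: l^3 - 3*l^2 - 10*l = (l + 2)*(l^2 - 5*l) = (l - 5)*(l + 2)*(l)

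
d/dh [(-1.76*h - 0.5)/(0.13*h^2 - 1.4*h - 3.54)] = (0.2288*h^2 + 0.13*h + 5.5304)/(0.0169*h^4 - 0.364*h^3 + 1.0396*h^2 + 9.912*h + 12.5316)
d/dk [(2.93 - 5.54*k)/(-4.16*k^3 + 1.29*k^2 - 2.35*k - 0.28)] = (-46.0928*k^3 + 43.713*k^2 - 7.5594*k + 8.4367)/(17.3056*k^6 - 10.7328*k^5 + 21.2161*k^4 - 3.7334*k^3 + 4.8001*k^2 + 1.316*k + 0.0784)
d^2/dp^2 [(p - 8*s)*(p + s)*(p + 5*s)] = 6*p - 4*s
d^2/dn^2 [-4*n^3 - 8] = -24*n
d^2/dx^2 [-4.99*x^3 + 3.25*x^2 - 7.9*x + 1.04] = 6.5 - 29.94*x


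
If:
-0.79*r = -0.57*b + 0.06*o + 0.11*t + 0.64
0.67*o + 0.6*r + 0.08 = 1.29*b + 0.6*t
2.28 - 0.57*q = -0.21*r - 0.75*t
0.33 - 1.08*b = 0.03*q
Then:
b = 0.201964843334697 - 0.0340587373769948*t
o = 1.04791978293541*t + 0.927529688672052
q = 1.22611454557181*t + 3.72926563995091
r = -0.243403376305078*t - 0.734850405847526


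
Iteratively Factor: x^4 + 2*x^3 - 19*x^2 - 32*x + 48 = (x + 3)*(x^3 - x^2 - 16*x + 16) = (x + 3)*(x + 4)*(x^2 - 5*x + 4) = (x - 4)*(x + 3)*(x + 4)*(x - 1)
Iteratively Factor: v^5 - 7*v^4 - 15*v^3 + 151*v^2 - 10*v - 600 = (v + 2)*(v^4 - 9*v^3 + 3*v^2 + 145*v - 300) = (v + 2)*(v + 4)*(v^3 - 13*v^2 + 55*v - 75) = (v - 5)*(v + 2)*(v + 4)*(v^2 - 8*v + 15) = (v - 5)*(v - 3)*(v + 2)*(v + 4)*(v - 5)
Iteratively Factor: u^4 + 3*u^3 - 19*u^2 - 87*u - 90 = (u + 3)*(u^3 - 19*u - 30) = (u - 5)*(u + 3)*(u^2 + 5*u + 6) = (u - 5)*(u + 2)*(u + 3)*(u + 3)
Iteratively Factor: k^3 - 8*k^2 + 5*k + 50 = (k - 5)*(k^2 - 3*k - 10) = (k - 5)^2*(k + 2)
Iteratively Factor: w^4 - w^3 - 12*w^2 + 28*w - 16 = (w - 2)*(w^3 + w^2 - 10*w + 8) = (w - 2)*(w - 1)*(w^2 + 2*w - 8) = (w - 2)*(w - 1)*(w + 4)*(w - 2)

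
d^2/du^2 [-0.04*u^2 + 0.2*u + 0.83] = -0.0800000000000000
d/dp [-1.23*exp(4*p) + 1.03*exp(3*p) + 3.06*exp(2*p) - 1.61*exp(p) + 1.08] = (-4.92*exp(3*p) + 3.09*exp(2*p) + 6.12*exp(p) - 1.61)*exp(p)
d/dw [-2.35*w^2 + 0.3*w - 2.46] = 0.3 - 4.7*w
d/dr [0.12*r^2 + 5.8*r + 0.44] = 0.24*r + 5.8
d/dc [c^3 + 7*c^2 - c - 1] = 3*c^2 + 14*c - 1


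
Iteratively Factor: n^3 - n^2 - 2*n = (n)*(n^2 - n - 2) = n*(n - 2)*(n + 1)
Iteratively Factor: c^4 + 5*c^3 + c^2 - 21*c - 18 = (c - 2)*(c^3 + 7*c^2 + 15*c + 9) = (c - 2)*(c + 1)*(c^2 + 6*c + 9) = (c - 2)*(c + 1)*(c + 3)*(c + 3)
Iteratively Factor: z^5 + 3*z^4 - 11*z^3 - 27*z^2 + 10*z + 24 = (z + 2)*(z^4 + z^3 - 13*z^2 - z + 12) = (z - 3)*(z + 2)*(z^3 + 4*z^2 - z - 4) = (z - 3)*(z + 2)*(z + 4)*(z^2 - 1) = (z - 3)*(z - 1)*(z + 2)*(z + 4)*(z + 1)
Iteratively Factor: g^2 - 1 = (g - 1)*(g + 1)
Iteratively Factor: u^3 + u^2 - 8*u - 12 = (u - 3)*(u^2 + 4*u + 4) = (u - 3)*(u + 2)*(u + 2)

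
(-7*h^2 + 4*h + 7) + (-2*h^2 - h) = -9*h^2 + 3*h + 7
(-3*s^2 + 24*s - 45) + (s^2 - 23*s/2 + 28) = -2*s^2 + 25*s/2 - 17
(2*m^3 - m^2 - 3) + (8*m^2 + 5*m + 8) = 2*m^3 + 7*m^2 + 5*m + 5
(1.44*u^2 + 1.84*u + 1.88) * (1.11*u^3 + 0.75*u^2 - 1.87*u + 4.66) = 1.5984*u^5 + 3.1224*u^4 + 0.774*u^3 + 4.6796*u^2 + 5.0588*u + 8.7608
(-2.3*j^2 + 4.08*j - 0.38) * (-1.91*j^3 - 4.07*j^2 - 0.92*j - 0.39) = 4.393*j^5 + 1.5682*j^4 - 13.7638*j^3 - 1.31*j^2 - 1.2416*j + 0.1482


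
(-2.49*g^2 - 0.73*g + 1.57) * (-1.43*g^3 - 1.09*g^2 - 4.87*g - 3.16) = 3.5607*g^5 + 3.758*g^4 + 10.6769*g^3 + 9.7122*g^2 - 5.3391*g - 4.9612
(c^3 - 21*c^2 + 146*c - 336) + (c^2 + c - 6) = c^3 - 20*c^2 + 147*c - 342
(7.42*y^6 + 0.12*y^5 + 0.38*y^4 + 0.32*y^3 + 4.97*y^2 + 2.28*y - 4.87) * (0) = 0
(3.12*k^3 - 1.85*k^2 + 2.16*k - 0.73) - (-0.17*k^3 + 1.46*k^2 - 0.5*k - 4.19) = 3.29*k^3 - 3.31*k^2 + 2.66*k + 3.46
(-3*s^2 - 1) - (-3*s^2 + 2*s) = -2*s - 1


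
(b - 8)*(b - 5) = b^2 - 13*b + 40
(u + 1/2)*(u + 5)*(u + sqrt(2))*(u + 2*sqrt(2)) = u^4 + 3*sqrt(2)*u^3 + 11*u^3/2 + 13*u^2/2 + 33*sqrt(2)*u^2/2 + 15*sqrt(2)*u/2 + 22*u + 10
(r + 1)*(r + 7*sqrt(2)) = r^2 + r + 7*sqrt(2)*r + 7*sqrt(2)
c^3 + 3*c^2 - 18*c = c*(c - 3)*(c + 6)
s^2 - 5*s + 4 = (s - 4)*(s - 1)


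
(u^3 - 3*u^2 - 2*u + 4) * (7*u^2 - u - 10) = 7*u^5 - 22*u^4 - 21*u^3 + 60*u^2 + 16*u - 40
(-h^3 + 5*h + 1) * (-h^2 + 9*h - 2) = h^5 - 9*h^4 - 3*h^3 + 44*h^2 - h - 2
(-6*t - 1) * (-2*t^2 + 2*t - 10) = 12*t^3 - 10*t^2 + 58*t + 10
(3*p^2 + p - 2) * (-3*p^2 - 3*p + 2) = -9*p^4 - 12*p^3 + 9*p^2 + 8*p - 4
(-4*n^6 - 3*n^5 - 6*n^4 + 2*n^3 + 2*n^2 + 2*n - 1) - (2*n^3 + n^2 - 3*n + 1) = -4*n^6 - 3*n^5 - 6*n^4 + n^2 + 5*n - 2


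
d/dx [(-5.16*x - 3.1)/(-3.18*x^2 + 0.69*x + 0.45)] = (16.4088*x^2 - 3.5604*x - (5.16*x + 3.1)*(6.36*x - 0.69) - 2.322)/(-3.18*x^2 + 0.69*x + 0.45)^2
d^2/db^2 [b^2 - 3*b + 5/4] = 2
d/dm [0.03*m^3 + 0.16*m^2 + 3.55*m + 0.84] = 0.09*m^2 + 0.32*m + 3.55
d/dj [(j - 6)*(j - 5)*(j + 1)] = 3*j^2 - 20*j + 19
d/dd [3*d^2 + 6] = 6*d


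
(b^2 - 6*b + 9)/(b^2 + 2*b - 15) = (b - 3)/(b + 5)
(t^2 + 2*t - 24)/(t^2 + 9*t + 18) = (t - 4)/(t + 3)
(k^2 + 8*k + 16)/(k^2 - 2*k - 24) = (k + 4)/(k - 6)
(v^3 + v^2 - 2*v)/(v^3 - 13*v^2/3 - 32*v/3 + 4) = 3*v*(v - 1)/(3*v^2 - 19*v + 6)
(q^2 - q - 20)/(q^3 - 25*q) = (q + 4)/(q*(q + 5))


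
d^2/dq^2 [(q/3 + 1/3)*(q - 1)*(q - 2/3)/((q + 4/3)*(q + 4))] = 14*(33*q^3 + 126*q^2 + 144*q + 32)/(27*q^6 + 432*q^5 + 2736*q^4 + 8704*q^3 + 14592*q^2 + 12288*q + 4096)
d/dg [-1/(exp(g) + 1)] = 1/(4*cosh(g/2)^2)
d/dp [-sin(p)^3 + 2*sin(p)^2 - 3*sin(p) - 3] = (-3*sin(p)^2 + 4*sin(p) - 3)*cos(p)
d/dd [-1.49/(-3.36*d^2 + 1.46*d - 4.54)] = (2.1754 - 10.0128*d)/(3.36*d^2 - 1.46*d + 4.54)^2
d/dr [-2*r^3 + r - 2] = 1 - 6*r^2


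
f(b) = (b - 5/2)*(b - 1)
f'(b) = 2*b - 7/2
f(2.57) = 0.11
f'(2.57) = 1.64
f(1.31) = -0.37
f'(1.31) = -0.88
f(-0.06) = 2.71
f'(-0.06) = -3.62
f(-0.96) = 6.78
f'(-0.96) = -5.42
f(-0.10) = 2.86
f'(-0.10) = -3.70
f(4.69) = 8.08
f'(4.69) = 5.88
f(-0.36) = 3.89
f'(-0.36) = -4.22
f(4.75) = 8.44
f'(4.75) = 6.00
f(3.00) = 1.00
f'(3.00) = 2.50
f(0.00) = 2.50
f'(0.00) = -3.50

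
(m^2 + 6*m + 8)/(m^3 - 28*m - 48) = 1/(m - 6)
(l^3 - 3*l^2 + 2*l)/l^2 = l - 3 + 2/l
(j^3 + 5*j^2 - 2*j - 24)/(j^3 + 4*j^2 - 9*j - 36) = (j - 2)/(j - 3)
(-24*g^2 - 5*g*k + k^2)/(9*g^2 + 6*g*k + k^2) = (-8*g + k)/(3*g + k)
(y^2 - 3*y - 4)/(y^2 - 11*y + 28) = (y + 1)/(y - 7)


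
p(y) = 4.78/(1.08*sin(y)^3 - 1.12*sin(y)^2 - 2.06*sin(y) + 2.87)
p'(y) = 4.78*(-3.24*sin(y)^2*cos(y) + 2.24*sin(y)*cos(y) + 2.06*cos(y))/(1.08*sin(y)^3 - 1.12*sin(y)^2 - 2.06*sin(y) + 2.87)^2 = (-15.4872*sin(y)^2 + 10.7072*sin(y) + 9.8468)*cos(y)/(1.08*sin(y)^3 - 1.12*sin(y)^2 - 2.06*sin(y) + 2.87)^2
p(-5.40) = 4.32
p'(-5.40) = 4.59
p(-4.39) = 5.76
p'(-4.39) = -2.79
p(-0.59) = 1.37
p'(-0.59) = -0.06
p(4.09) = 1.48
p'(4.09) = 0.51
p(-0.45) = 1.38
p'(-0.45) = 0.17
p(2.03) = 5.30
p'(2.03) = -3.82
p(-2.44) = 1.39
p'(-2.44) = 0.23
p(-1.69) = 1.74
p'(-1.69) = 0.25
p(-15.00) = 1.39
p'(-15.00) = 0.24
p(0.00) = 1.67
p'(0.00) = 1.20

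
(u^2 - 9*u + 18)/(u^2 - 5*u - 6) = (u - 3)/(u + 1)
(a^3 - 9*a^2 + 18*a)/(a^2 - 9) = a*(a - 6)/(a + 3)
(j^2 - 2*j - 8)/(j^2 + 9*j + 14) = (j - 4)/(j + 7)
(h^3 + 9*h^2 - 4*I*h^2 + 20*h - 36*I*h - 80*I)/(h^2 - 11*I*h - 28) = (h^2 + 9*h + 20)/(h - 7*I)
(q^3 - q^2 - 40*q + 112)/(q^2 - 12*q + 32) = (q^2 + 3*q - 28)/(q - 8)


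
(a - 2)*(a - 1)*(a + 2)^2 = a^4 + a^3 - 6*a^2 - 4*a + 8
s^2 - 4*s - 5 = (s - 5)*(s + 1)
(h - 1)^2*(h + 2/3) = h^3 - 4*h^2/3 - h/3 + 2/3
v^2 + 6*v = v*(v + 6)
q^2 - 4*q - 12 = (q - 6)*(q + 2)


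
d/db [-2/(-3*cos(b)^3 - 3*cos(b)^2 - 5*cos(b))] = 2*(9*sin(b) + 5*sin(b)/cos(b)^2 + 6*tan(b))/(-3*sin(b)^2 + 3*cos(b) + 8)^2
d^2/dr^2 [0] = 0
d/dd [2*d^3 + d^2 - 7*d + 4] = 6*d^2 + 2*d - 7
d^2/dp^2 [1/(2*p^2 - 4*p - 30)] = (p^2 - 2*p - 4*(p - 1)^2 - 15)/(-p^2 + 2*p + 15)^3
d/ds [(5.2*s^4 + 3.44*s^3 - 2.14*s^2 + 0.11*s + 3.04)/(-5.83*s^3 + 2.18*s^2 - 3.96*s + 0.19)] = (-30.316*s^6 + 22.672*s^5 - 66.753*s^4 - 22.0102*s^3 + 63.365*s^2 - 14.0676*s + 12.0593)/(33.9889*s^6 - 25.4188*s^5 + 50.926*s^4 - 19.481*s^3 + 16.51*s^2 - 1.5048*s + 0.0361)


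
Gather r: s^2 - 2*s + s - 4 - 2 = s^2 - s - 6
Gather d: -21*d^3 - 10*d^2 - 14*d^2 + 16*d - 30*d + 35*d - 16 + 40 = -21*d^3 - 24*d^2 + 21*d + 24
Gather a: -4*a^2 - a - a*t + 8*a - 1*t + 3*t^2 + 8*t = -4*a^2 + a*(7 - t) + 3*t^2 + 7*t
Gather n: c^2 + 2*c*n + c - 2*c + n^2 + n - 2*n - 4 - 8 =c^2 - c + n^2 + n*(2*c - 1) - 12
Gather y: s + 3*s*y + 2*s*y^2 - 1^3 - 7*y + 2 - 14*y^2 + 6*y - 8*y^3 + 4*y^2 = s - 8*y^3 + y^2*(2*s - 10) + y*(3*s - 1) + 1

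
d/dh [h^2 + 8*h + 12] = 2*h + 8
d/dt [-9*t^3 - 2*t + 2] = -27*t^2 - 2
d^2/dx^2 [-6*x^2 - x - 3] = -12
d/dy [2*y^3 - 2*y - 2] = 6*y^2 - 2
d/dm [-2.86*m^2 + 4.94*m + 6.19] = 4.94 - 5.72*m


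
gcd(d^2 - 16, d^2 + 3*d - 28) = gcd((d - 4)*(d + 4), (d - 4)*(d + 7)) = d - 4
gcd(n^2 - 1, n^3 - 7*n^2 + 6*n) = n - 1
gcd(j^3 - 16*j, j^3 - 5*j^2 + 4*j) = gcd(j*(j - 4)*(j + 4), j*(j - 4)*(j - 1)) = j^2 - 4*j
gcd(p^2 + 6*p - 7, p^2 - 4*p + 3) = p - 1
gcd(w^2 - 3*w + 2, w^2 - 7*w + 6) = w - 1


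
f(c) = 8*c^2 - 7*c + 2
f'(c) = 16*c - 7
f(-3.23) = 108.07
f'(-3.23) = -58.68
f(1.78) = 14.89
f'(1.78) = 21.48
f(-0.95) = 15.87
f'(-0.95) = -22.20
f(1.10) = 3.98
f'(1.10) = 10.60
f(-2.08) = 51.17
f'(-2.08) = -40.28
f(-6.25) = 358.25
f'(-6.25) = -107.00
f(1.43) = 8.35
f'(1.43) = 15.88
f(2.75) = 43.25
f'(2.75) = 37.00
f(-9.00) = 713.00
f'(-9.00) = -151.00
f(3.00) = 53.00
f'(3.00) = 41.00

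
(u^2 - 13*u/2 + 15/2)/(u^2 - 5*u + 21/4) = 2*(u - 5)/(2*u - 7)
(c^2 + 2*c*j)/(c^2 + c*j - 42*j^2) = c*(c + 2*j)/(c^2 + c*j - 42*j^2)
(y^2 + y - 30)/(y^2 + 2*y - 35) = (y + 6)/(y + 7)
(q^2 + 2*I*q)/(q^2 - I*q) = (q + 2*I)/(q - I)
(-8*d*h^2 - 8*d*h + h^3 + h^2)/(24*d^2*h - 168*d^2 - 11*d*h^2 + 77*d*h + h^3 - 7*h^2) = h*(-h - 1)/(3*d*h - 21*d - h^2 + 7*h)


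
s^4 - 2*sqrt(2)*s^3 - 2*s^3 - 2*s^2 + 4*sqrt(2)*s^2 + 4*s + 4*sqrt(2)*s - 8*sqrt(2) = (s - 2)*(s - 2*sqrt(2))*(s - sqrt(2))*(s + sqrt(2))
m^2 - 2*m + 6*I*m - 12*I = (m - 2)*(m + 6*I)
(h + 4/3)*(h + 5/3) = h^2 + 3*h + 20/9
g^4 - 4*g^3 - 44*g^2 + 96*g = g*(g - 8)*(g - 2)*(g + 6)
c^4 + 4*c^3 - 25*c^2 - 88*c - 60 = (c - 5)*(c + 1)*(c + 2)*(c + 6)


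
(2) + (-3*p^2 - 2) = -3*p^2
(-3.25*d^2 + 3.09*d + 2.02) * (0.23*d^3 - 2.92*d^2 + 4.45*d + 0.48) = -0.7475*d^5 + 10.2007*d^4 - 23.0207*d^3 + 6.2921*d^2 + 10.4722*d + 0.9696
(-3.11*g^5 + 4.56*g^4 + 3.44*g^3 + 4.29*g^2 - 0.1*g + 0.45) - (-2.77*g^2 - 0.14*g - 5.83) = -3.11*g^5 + 4.56*g^4 + 3.44*g^3 + 7.06*g^2 + 0.04*g + 6.28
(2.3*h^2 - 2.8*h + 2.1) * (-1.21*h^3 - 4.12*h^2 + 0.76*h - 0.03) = -2.783*h^5 - 6.088*h^4 + 10.743*h^3 - 10.849*h^2 + 1.68*h - 0.063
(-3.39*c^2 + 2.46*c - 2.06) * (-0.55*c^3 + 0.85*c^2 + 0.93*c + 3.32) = 1.8645*c^5 - 4.2345*c^4 + 0.0712999999999999*c^3 - 10.718*c^2 + 6.2514*c - 6.8392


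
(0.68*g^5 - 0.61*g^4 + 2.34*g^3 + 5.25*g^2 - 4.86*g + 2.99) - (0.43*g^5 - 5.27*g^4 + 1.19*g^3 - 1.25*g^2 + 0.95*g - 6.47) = 0.25*g^5 + 4.66*g^4 + 1.15*g^3 + 6.5*g^2 - 5.81*g + 9.46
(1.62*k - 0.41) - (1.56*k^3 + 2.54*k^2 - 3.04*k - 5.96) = -1.56*k^3 - 2.54*k^2 + 4.66*k + 5.55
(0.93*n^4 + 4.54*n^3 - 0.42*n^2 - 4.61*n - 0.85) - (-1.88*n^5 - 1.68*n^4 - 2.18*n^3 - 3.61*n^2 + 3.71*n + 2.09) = 1.88*n^5 + 2.61*n^4 + 6.72*n^3 + 3.19*n^2 - 8.32*n - 2.94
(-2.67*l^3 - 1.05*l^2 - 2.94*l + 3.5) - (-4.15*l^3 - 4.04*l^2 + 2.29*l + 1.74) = 1.48*l^3 + 2.99*l^2 - 5.23*l + 1.76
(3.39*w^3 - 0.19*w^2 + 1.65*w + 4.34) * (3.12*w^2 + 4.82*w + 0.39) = 10.5768*w^5 + 15.747*w^4 + 5.5543*w^3 + 21.4197*w^2 + 21.5623*w + 1.6926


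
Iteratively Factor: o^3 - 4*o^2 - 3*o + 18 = (o - 3)*(o^2 - o - 6) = (o - 3)^2*(o + 2)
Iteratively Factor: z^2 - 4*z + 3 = (z - 1)*(z - 3)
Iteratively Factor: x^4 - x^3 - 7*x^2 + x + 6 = (x - 3)*(x^3 + 2*x^2 - x - 2) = (x - 3)*(x - 1)*(x^2 + 3*x + 2) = (x - 3)*(x - 1)*(x + 2)*(x + 1)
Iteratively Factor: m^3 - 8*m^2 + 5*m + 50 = (m + 2)*(m^2 - 10*m + 25) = (m - 5)*(m + 2)*(m - 5)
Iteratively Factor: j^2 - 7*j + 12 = (j - 4)*(j - 3)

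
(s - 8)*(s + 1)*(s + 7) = s^3 - 57*s - 56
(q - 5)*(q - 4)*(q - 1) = q^3 - 10*q^2 + 29*q - 20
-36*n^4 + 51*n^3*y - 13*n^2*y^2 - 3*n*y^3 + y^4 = (-3*n + y)^2*(-n + y)*(4*n + y)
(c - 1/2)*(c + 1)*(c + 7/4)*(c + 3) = c^4 + 21*c^3/4 + 57*c^2/8 + c/4 - 21/8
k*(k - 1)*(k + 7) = k^3 + 6*k^2 - 7*k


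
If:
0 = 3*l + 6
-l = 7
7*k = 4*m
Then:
No Solution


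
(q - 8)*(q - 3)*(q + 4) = q^3 - 7*q^2 - 20*q + 96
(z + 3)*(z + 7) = z^2 + 10*z + 21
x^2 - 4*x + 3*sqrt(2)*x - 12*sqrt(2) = (x - 4)*(x + 3*sqrt(2))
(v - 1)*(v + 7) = v^2 + 6*v - 7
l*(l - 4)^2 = l^3 - 8*l^2 + 16*l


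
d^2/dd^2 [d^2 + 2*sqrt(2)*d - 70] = 2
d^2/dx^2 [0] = 0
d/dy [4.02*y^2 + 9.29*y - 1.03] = 8.04*y + 9.29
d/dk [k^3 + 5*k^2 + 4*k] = 3*k^2 + 10*k + 4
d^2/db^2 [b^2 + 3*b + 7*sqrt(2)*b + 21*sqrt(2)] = 2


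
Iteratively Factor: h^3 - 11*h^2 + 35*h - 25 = (h - 1)*(h^2 - 10*h + 25) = (h - 5)*(h - 1)*(h - 5)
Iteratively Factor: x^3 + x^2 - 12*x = (x + 4)*(x^2 - 3*x) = x*(x + 4)*(x - 3)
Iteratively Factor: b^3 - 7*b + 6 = (b - 1)*(b^2 + b - 6) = (b - 1)*(b + 3)*(b - 2)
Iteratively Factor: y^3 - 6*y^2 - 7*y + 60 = (y - 5)*(y^2 - y - 12) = (y - 5)*(y - 4)*(y + 3)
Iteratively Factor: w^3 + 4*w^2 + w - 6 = (w - 1)*(w^2 + 5*w + 6) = (w - 1)*(w + 2)*(w + 3)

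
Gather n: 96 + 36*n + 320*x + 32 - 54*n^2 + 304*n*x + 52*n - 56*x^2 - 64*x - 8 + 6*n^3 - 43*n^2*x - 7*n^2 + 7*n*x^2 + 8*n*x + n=6*n^3 + n^2*(-43*x - 61) + n*(7*x^2 + 312*x + 89) - 56*x^2 + 256*x + 120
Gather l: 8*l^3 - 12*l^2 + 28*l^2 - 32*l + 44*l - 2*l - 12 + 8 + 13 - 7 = 8*l^3 + 16*l^2 + 10*l + 2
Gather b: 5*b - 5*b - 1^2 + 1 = 0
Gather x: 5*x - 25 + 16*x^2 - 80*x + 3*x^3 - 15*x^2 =3*x^3 + x^2 - 75*x - 25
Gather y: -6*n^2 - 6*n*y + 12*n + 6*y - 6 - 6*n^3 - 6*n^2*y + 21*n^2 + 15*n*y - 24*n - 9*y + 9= -6*n^3 + 15*n^2 - 12*n + y*(-6*n^2 + 9*n - 3) + 3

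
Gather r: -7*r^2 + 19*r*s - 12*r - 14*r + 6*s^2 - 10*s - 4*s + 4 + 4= -7*r^2 + r*(19*s - 26) + 6*s^2 - 14*s + 8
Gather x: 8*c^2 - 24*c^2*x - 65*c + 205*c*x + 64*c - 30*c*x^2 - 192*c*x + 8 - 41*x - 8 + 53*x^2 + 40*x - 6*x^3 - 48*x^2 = 8*c^2 - c - 6*x^3 + x^2*(5 - 30*c) + x*(-24*c^2 + 13*c - 1)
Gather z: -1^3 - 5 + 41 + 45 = 80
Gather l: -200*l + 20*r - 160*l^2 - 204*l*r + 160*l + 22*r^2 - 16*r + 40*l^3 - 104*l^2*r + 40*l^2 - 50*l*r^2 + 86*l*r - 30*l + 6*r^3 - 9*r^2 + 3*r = 40*l^3 + l^2*(-104*r - 120) + l*(-50*r^2 - 118*r - 70) + 6*r^3 + 13*r^2 + 7*r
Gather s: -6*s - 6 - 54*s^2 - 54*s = -54*s^2 - 60*s - 6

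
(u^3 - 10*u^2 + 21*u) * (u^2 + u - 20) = u^5 - 9*u^4 - 9*u^3 + 221*u^2 - 420*u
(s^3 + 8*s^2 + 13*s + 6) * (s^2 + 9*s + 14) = s^5 + 17*s^4 + 99*s^3 + 235*s^2 + 236*s + 84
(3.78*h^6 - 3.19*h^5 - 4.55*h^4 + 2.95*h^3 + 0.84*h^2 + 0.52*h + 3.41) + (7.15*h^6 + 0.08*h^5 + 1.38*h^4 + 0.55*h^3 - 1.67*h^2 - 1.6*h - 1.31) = 10.93*h^6 - 3.11*h^5 - 3.17*h^4 + 3.5*h^3 - 0.83*h^2 - 1.08*h + 2.1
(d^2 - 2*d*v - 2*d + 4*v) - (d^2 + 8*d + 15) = -2*d*v - 10*d + 4*v - 15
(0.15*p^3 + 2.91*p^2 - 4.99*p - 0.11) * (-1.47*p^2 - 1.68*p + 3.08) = -0.2205*p^5 - 4.5297*p^4 + 2.9085*p^3 + 17.5077*p^2 - 15.1844*p - 0.3388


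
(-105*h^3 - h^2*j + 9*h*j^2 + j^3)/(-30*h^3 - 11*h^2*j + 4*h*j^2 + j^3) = (7*h + j)/(2*h + j)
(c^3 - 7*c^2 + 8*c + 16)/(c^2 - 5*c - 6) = (c^2 - 8*c + 16)/(c - 6)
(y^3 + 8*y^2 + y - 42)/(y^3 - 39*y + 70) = (y + 3)/(y - 5)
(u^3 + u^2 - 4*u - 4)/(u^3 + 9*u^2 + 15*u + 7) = (u^2 - 4)/(u^2 + 8*u + 7)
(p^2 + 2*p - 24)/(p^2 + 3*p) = (p^2 + 2*p - 24)/(p*(p + 3))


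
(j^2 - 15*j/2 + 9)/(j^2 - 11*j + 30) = (j - 3/2)/(j - 5)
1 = 1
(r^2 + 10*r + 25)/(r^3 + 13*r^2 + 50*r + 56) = (r^2 + 10*r + 25)/(r^3 + 13*r^2 + 50*r + 56)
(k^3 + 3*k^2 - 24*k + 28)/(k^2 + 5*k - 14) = k - 2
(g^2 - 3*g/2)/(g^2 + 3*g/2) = (2*g - 3)/(2*g + 3)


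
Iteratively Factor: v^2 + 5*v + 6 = (v + 3)*(v + 2)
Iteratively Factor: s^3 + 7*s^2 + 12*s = (s + 3)*(s^2 + 4*s) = (s + 3)*(s + 4)*(s)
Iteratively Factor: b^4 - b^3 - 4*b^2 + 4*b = (b)*(b^3 - b^2 - 4*b + 4) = b*(b + 2)*(b^2 - 3*b + 2) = b*(b - 2)*(b + 2)*(b - 1)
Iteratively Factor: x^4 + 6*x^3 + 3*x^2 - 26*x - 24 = (x + 3)*(x^3 + 3*x^2 - 6*x - 8) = (x + 1)*(x + 3)*(x^2 + 2*x - 8) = (x - 2)*(x + 1)*(x + 3)*(x + 4)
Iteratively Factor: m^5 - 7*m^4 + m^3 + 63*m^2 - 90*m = (m - 2)*(m^4 - 5*m^3 - 9*m^2 + 45*m) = (m - 5)*(m - 2)*(m^3 - 9*m) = (m - 5)*(m - 3)*(m - 2)*(m^2 + 3*m) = m*(m - 5)*(m - 3)*(m - 2)*(m + 3)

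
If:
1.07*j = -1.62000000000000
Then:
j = -1.51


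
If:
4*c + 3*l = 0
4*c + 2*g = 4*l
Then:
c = -3*l/4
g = 7*l/2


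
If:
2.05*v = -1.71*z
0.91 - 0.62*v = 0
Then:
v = 1.47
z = -1.76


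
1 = 1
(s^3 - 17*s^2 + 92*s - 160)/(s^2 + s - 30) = (s^2 - 12*s + 32)/(s + 6)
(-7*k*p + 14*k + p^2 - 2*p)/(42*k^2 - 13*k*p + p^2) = (p - 2)/(-6*k + p)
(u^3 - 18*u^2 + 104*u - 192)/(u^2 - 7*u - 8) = (u^2 - 10*u + 24)/(u + 1)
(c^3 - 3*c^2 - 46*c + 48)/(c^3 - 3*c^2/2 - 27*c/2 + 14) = 2*(c^2 - 2*c - 48)/(2*c^2 - c - 28)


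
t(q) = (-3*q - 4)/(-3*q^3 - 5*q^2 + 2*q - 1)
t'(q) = (-3*q - 4)*(9*q^2 + 10*q - 2)/(-3*q^3 - 5*q^2 + 2*q - 1)^2 - 3/(-3*q^3 - 5*q^2 + 2*q - 1)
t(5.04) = 0.04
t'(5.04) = -0.02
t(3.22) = 0.09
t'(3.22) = -0.06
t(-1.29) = 0.02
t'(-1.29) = 0.55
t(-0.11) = 2.88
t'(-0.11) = 9.09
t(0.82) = 1.48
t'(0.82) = -3.45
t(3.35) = 0.09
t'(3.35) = -0.05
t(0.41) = 4.26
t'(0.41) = -10.10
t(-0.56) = 0.73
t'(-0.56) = 2.06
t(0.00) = 4.00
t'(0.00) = 11.00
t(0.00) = 4.00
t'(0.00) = 11.00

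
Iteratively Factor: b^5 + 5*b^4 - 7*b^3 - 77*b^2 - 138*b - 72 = (b - 4)*(b^4 + 9*b^3 + 29*b^2 + 39*b + 18) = (b - 4)*(b + 1)*(b^3 + 8*b^2 + 21*b + 18) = (b - 4)*(b + 1)*(b + 2)*(b^2 + 6*b + 9) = (b - 4)*(b + 1)*(b + 2)*(b + 3)*(b + 3)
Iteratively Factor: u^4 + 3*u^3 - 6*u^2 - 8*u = (u + 1)*(u^3 + 2*u^2 - 8*u) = (u - 2)*(u + 1)*(u^2 + 4*u) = (u - 2)*(u + 1)*(u + 4)*(u)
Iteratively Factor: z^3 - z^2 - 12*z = (z - 4)*(z^2 + 3*z) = z*(z - 4)*(z + 3)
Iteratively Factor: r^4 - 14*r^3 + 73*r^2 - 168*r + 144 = (r - 4)*(r^3 - 10*r^2 + 33*r - 36) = (r - 4)*(r - 3)*(r^2 - 7*r + 12) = (r - 4)*(r - 3)^2*(r - 4)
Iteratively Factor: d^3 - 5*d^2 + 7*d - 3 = (d - 3)*(d^2 - 2*d + 1) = (d - 3)*(d - 1)*(d - 1)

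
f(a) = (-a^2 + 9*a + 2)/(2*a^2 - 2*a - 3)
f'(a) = (2 - 4*a)*(-a^2 + 9*a + 2)/(2*a^2 - 2*a - 3)^2 + (9 - 2*a)/(2*a^2 - 2*a - 3)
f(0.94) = -3.08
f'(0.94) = -4.03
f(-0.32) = 0.46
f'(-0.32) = -5.17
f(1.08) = -3.73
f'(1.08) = -5.48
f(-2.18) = -2.06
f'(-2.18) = -0.80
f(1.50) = -8.83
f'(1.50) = -27.56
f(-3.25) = -1.54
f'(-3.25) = -0.31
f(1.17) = -4.29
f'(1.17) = -6.98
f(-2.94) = -1.64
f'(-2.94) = -0.38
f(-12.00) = -0.81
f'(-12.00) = -0.02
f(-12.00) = -0.81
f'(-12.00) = -0.02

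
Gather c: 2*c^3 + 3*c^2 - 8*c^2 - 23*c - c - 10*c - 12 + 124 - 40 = 2*c^3 - 5*c^2 - 34*c + 72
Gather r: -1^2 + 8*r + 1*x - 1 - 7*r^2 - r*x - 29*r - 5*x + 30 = -7*r^2 + r*(-x - 21) - 4*x + 28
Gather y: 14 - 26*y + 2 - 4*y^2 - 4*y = -4*y^2 - 30*y + 16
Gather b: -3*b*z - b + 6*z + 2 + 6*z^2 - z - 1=b*(-3*z - 1) + 6*z^2 + 5*z + 1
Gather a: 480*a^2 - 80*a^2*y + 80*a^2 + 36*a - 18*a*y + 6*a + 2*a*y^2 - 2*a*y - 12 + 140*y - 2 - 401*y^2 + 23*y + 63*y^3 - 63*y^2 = a^2*(560 - 80*y) + a*(2*y^2 - 20*y + 42) + 63*y^3 - 464*y^2 + 163*y - 14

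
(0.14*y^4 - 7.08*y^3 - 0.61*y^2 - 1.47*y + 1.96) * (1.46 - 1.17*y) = -0.1638*y^5 + 8.488*y^4 - 9.6231*y^3 + 0.8293*y^2 - 4.4394*y + 2.8616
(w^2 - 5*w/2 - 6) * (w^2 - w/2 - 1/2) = w^4 - 3*w^3 - 21*w^2/4 + 17*w/4 + 3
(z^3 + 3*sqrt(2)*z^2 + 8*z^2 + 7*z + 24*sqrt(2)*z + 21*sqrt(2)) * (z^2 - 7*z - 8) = z^5 + z^4 + 3*sqrt(2)*z^4 - 57*z^3 + 3*sqrt(2)*z^3 - 171*sqrt(2)*z^2 - 113*z^2 - 339*sqrt(2)*z - 56*z - 168*sqrt(2)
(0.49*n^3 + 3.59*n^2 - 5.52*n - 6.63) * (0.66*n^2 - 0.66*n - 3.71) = 0.3234*n^5 + 2.046*n^4 - 7.8305*n^3 - 14.0515*n^2 + 24.855*n + 24.5973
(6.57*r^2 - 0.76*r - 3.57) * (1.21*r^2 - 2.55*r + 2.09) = 7.9497*r^4 - 17.6731*r^3 + 11.3496*r^2 + 7.5151*r - 7.4613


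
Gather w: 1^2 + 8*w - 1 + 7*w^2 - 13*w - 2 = 7*w^2 - 5*w - 2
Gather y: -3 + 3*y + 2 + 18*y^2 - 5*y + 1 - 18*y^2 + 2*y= 0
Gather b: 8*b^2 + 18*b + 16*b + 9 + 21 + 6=8*b^2 + 34*b + 36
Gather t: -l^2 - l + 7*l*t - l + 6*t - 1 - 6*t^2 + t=-l^2 - 2*l - 6*t^2 + t*(7*l + 7) - 1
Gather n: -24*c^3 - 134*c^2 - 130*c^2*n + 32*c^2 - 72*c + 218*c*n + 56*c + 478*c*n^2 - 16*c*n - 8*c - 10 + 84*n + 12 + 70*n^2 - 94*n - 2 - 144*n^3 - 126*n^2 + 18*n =-24*c^3 - 102*c^2 - 24*c - 144*n^3 + n^2*(478*c - 56) + n*(-130*c^2 + 202*c + 8)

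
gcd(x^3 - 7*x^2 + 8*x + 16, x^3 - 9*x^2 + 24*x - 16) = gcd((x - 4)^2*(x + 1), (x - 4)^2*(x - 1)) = x^2 - 8*x + 16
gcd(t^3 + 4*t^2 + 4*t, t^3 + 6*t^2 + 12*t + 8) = t^2 + 4*t + 4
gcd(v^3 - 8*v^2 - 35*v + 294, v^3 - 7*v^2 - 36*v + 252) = v^2 - v - 42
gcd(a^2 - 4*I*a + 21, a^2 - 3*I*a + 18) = a + 3*I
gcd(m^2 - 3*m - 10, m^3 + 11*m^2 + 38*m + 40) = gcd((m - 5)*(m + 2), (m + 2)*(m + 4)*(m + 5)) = m + 2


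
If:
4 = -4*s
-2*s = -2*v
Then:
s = -1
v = -1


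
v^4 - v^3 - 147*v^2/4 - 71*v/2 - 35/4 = (v - 7)*(v + 1/2)^2*(v + 5)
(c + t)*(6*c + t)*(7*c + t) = 42*c^3 + 55*c^2*t + 14*c*t^2 + t^3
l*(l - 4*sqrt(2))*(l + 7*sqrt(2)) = l^3 + 3*sqrt(2)*l^2 - 56*l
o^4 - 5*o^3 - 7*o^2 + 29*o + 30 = (o - 5)*(o - 3)*(o + 1)*(o + 2)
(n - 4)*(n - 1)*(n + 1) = n^3 - 4*n^2 - n + 4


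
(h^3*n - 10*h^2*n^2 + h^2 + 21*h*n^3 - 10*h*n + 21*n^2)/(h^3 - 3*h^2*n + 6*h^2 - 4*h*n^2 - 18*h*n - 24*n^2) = (-h^3*n + 10*h^2*n^2 - h^2 - 21*h*n^3 + 10*h*n - 21*n^2)/(-h^3 + 3*h^2*n - 6*h^2 + 4*h*n^2 + 18*h*n + 24*n^2)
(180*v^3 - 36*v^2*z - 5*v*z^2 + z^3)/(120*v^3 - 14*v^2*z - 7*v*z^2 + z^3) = (6*v + z)/(4*v + z)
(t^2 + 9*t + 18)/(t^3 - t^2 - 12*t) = (t + 6)/(t*(t - 4))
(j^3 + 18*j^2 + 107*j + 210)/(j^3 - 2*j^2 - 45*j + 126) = (j^2 + 11*j + 30)/(j^2 - 9*j + 18)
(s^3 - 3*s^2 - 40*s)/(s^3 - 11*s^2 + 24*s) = (s + 5)/(s - 3)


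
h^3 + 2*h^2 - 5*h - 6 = (h - 2)*(h + 1)*(h + 3)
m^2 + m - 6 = (m - 2)*(m + 3)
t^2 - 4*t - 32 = (t - 8)*(t + 4)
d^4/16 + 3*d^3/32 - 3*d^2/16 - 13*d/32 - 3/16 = (d/4 + 1/4)^2*(d - 2)*(d + 3/2)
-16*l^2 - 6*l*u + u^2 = (-8*l + u)*(2*l + u)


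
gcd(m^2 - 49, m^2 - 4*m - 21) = m - 7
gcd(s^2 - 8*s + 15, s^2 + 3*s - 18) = s - 3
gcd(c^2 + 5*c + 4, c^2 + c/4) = 1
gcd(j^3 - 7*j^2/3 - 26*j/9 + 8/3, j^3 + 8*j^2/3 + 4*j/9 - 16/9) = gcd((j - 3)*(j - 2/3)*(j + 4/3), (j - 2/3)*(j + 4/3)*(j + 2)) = j^2 + 2*j/3 - 8/9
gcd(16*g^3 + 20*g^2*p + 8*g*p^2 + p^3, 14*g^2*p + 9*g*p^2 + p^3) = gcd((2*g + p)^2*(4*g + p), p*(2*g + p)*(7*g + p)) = 2*g + p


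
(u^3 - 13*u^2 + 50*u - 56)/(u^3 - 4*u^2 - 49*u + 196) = (u - 2)/(u + 7)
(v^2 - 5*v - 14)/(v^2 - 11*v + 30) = (v^2 - 5*v - 14)/(v^2 - 11*v + 30)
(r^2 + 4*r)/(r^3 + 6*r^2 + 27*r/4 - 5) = 4*r/(4*r^2 + 8*r - 5)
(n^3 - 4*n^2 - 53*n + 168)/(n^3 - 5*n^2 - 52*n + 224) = (n - 3)/(n - 4)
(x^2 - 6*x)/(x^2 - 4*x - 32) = x*(6 - x)/(-x^2 + 4*x + 32)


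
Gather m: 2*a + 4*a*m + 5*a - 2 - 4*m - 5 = 7*a + m*(4*a - 4) - 7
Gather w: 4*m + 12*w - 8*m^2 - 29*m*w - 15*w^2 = -8*m^2 + 4*m - 15*w^2 + w*(12 - 29*m)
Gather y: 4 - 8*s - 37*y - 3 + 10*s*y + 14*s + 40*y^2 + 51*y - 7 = 6*s + 40*y^2 + y*(10*s + 14) - 6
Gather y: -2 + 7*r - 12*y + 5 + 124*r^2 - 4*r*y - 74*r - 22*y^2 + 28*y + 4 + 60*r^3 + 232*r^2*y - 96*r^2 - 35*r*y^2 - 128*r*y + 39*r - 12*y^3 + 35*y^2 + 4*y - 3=60*r^3 + 28*r^2 - 28*r - 12*y^3 + y^2*(13 - 35*r) + y*(232*r^2 - 132*r + 20) + 4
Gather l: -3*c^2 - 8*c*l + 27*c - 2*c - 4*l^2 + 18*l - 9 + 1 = -3*c^2 + 25*c - 4*l^2 + l*(18 - 8*c) - 8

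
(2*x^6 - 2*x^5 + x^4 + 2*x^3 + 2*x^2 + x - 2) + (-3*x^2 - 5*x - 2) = 2*x^6 - 2*x^5 + x^4 + 2*x^3 - x^2 - 4*x - 4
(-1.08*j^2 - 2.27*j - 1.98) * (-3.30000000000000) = 3.564*j^2 + 7.491*j + 6.534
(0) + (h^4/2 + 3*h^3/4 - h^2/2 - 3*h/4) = h^4/2 + 3*h^3/4 - h^2/2 - 3*h/4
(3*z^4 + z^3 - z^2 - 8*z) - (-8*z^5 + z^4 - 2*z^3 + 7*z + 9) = 8*z^5 + 2*z^4 + 3*z^3 - z^2 - 15*z - 9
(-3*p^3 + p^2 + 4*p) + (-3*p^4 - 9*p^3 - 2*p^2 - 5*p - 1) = -3*p^4 - 12*p^3 - p^2 - p - 1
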